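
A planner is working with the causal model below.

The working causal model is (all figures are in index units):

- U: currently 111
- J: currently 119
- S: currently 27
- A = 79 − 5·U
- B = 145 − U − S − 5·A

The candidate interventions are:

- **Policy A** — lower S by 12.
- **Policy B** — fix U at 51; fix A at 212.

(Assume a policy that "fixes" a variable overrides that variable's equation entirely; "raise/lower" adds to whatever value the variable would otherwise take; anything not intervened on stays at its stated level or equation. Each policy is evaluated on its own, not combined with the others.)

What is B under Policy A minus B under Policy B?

Policy A (S − 12):
  U = 111
  S = 27 − 12 = 15
  A = 79 − 5·111 = -476
  B = 145 − 111 − 15 − 5·(-476) = 2399
Policy B (U := 51, A := 212):
  U = 51
  S = 27
  A = 212
  B = 145 − 51 − 27 − 5·212 = -993
B: 2399 − (-993) = 3392

3392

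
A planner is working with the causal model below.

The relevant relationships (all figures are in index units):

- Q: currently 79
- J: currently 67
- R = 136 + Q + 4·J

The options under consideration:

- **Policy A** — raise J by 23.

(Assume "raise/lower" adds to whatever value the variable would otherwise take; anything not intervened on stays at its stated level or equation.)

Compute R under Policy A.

575

Policy A (J + 23):
  Q = 79
  J = 67 + 23 = 90
  R = 136 + 79 + 4·90 = 575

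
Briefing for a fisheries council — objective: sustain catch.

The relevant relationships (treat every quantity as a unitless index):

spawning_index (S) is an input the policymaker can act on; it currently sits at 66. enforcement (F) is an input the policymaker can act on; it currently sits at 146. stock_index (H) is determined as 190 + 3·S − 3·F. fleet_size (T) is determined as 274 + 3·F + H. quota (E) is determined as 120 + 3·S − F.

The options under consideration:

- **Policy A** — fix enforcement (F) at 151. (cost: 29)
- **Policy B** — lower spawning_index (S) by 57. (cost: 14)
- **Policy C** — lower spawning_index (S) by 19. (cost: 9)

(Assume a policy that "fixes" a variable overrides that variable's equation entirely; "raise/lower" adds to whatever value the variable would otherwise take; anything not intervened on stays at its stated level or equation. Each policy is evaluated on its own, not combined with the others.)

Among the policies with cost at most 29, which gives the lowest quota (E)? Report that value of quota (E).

Policy A (F := 151):
  S = 66
  F = 151
  E = 120 + 3·66 − 151 = 167
Policy B (S − 57):
  S = 66 − 57 = 9
  F = 146
  E = 120 + 3·9 − 146 = 1
Policy C (S − 19):
  S = 66 − 19 = 47
  F = 146
  E = 120 + 3·47 − 146 = 115
Comparing — Policy A: E=167, Policy B: E=1, Policy C: E=115. Lowest is 1 (Policy B).

1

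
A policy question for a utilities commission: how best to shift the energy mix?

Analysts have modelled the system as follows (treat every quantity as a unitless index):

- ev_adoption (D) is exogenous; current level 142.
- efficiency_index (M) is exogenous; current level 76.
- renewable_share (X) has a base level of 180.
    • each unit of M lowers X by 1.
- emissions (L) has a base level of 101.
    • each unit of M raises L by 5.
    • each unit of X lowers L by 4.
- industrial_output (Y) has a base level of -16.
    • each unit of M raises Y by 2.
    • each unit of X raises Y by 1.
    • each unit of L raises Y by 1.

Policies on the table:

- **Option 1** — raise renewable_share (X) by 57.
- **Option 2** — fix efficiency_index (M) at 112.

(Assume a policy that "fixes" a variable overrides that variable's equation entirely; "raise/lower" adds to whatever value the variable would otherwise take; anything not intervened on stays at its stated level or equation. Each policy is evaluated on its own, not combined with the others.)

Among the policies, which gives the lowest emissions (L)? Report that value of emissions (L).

-163

Option 1 (X + 57):
  M = 76
  X = 180 − 76 (+57 from intervention) = 161
  L = 101 + 5·76 − 4·161 = -163
Option 2 (M := 112):
  M = 112
  X = 180 − 112 = 68
  L = 101 + 5·112 − 4·68 = 389
Comparing — Option 1: L=-163, Option 2: L=389. Lowest is -163 (Option 1).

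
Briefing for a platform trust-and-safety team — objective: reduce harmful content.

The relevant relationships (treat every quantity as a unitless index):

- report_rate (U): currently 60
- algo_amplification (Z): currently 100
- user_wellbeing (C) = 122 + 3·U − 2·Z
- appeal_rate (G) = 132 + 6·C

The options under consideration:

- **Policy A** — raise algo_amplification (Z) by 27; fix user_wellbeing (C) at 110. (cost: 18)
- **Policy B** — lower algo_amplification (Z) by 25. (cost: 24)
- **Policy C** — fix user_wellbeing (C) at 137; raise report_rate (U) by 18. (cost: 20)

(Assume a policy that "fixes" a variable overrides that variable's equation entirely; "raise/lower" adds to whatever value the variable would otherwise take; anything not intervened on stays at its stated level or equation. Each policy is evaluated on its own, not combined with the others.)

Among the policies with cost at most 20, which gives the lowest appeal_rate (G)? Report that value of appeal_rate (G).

Policy A (Z + 27, C := 110):
  U = 60
  Z = 100 + 27 = 127
  C = 110
  G = 132 + 6·110 = 792
Policy C (C := 137, U + 18):
  U = 60 + 18 = 78
  Z = 100
  C = 137
  G = 132 + 6·137 = 954
Comparing — Policy A: G=792, Policy C: G=954. Lowest is 792 (Policy A).

792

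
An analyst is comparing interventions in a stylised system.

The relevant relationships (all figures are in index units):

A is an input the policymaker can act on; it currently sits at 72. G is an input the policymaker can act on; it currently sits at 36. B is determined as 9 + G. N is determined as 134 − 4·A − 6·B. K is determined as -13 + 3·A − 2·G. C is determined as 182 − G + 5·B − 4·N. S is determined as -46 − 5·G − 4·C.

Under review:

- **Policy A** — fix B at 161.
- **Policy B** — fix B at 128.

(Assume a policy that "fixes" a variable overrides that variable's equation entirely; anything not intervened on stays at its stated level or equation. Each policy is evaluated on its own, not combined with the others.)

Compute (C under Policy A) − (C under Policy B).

Policy A (B := 161):
  A = 72
  G = 36
  B = 161
  N = 134 − 4·72 − 6·161 = -1120
  C = 182 − 36 + 5·161 − 4·(-1120) = 5431
Policy B (B := 128):
  A = 72
  G = 36
  B = 128
  N = 134 − 4·72 − 6·128 = -922
  C = 182 − 36 + 5·128 − 4·(-922) = 4474
C: 5431 − 4474 = 957

957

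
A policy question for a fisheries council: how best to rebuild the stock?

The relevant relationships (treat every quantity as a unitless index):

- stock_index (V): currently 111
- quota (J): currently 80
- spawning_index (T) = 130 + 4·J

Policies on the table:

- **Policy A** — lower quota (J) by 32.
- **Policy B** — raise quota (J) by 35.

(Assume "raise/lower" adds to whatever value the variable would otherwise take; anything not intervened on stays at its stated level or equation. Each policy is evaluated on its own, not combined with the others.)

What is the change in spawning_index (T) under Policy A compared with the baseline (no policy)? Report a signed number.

Baseline:
  J = 80
  T = 130 + 4·80 = 450
Policy A (J − 32):
  J = 80 − 32 = 48
  T = 130 + 4·48 = 322
Change in T: 322 − 450 = -128

-128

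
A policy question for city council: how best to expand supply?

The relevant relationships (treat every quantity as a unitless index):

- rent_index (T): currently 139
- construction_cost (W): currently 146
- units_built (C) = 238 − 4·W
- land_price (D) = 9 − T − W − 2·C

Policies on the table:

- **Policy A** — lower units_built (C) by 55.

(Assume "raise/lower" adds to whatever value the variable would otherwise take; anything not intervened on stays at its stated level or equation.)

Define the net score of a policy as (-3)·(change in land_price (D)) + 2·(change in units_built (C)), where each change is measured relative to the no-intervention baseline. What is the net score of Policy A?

-440

Baseline:
  T = 139
  W = 146
  C = 238 − 4·146 = -346
  D = 9 − 139 − 146 − 2·(-346) = 416
Policy A (C − 55):
  T = 139
  W = 146
  C = 238 − 4·146 (−55 from intervention) = -401
  D = 9 − 139 − 146 − 2·(-401) = 526
ΔD = 526 − 416 = 110; ΔC = -401 − (-346) = -55
Score = (-3)·110 + 2·(-55) = -440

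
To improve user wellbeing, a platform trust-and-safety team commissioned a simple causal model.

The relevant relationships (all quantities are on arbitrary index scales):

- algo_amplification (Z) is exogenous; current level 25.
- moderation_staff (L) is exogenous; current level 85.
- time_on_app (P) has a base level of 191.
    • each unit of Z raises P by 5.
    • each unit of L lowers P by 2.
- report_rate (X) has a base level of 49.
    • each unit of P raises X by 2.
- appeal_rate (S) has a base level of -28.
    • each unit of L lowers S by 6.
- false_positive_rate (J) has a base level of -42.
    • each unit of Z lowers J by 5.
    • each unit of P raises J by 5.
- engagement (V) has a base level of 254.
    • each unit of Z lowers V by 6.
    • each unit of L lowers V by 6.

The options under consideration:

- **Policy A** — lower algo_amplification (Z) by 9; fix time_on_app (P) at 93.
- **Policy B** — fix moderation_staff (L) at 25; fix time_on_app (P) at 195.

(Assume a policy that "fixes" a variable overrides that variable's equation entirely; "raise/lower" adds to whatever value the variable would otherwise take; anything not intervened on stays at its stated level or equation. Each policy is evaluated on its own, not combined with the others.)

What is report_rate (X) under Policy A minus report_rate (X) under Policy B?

-204

Policy A (Z − 9, P := 93):
  Z = 25 − 9 = 16
  L = 85
  P = 93
  X = 49 + 2·93 = 235
Policy B (L := 25, P := 195):
  Z = 25
  L = 25
  P = 195
  X = 49 + 2·195 = 439
X: 235 − 439 = -204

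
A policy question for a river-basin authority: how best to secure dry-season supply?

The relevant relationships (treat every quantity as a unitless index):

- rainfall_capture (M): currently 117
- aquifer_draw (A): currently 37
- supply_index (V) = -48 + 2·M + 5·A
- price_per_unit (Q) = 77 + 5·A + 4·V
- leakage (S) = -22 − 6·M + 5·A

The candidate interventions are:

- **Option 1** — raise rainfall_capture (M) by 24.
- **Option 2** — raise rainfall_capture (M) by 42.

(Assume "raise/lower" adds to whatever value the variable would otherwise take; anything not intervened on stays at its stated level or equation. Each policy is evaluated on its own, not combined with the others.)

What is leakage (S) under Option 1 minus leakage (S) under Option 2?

108

Option 1 (M + 24):
  M = 117 + 24 = 141
  A = 37
  S = -22 − 6·141 + 5·37 = -683
Option 2 (M + 42):
  M = 117 + 42 = 159
  A = 37
  S = -22 − 6·159 + 5·37 = -791
S: -683 − (-791) = 108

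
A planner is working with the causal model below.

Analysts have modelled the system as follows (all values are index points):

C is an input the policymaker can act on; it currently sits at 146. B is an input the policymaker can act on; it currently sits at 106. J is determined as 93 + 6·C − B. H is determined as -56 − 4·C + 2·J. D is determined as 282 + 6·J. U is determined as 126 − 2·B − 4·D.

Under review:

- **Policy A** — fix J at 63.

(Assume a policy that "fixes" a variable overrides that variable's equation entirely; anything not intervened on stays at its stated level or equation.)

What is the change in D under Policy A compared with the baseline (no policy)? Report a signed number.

Baseline:
  C = 146
  B = 106
  J = 93 + 6·146 − 106 = 863
  D = 282 + 6·863 = 5460
Policy A (J := 63):
  C = 146
  B = 106
  J = 63
  D = 282 + 6·63 = 660
Change in D: 660 − 5460 = -4800

-4800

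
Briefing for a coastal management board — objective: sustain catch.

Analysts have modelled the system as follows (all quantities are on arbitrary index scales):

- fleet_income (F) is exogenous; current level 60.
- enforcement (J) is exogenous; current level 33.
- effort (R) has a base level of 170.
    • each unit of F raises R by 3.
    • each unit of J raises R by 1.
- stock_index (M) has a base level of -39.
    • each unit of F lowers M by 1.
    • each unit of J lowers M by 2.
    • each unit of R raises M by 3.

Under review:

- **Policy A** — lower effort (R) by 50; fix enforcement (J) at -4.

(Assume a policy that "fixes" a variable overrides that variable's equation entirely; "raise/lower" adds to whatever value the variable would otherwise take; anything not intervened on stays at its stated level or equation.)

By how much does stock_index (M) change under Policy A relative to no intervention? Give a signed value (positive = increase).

Baseline:
  F = 60
  J = 33
  R = 170 + 3·60 + 33 = 383
  M = -39 − 60 − 2·33 + 3·383 = 984
Policy A (R − 50, J := -4):
  F = 60
  J = -4
  R = 170 + 3·60 + (-4) (−50 from intervention) = 296
  M = -39 − 60 − 2·(-4) + 3·296 = 797
Change in M: 797 − 984 = -187

-187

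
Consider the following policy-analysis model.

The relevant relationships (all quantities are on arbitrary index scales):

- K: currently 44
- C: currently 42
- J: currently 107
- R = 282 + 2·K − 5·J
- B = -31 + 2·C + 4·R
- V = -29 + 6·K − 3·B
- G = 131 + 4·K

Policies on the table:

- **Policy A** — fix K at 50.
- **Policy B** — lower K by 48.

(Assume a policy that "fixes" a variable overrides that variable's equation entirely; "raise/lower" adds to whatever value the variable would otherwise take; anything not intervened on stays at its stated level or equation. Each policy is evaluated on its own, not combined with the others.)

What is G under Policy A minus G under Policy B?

216

Policy A (K := 50):
  K = 50
  G = 131 + 4·50 = 331
Policy B (K − 48):
  K = 44 − 48 = -4
  G = 131 + 4·(-4) = 115
G: 331 − 115 = 216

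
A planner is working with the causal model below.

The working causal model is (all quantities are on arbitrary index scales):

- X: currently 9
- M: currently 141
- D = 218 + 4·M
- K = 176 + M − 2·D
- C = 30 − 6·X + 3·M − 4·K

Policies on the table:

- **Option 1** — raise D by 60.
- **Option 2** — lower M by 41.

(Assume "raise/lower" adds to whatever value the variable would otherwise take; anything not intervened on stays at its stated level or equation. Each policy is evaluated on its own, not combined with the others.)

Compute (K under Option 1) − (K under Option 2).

-407

Option 1 (D + 60):
  M = 141
  D = 218 + 4·141 (+60 from intervention) = 842
  K = 176 + 141 − 2·842 = -1367
Option 2 (M − 41):
  M = 141 − 41 = 100
  D = 218 + 4·100 = 618
  K = 176 + 100 − 2·618 = -960
K: -1367 − (-960) = -407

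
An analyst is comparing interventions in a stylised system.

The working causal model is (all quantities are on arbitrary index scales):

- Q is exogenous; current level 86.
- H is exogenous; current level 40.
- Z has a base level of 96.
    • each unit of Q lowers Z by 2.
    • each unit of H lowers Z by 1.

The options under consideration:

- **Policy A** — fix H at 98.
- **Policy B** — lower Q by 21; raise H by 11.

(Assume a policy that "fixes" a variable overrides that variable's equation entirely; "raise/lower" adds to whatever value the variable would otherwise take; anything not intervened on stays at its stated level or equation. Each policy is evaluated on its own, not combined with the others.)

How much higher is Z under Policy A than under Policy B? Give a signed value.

Policy A (H := 98):
  Q = 86
  H = 98
  Z = 96 − 2·86 − 98 = -174
Policy B (Q − 21, H + 11):
  Q = 86 − 21 = 65
  H = 40 + 11 = 51
  Z = 96 − 2·65 − 51 = -85
Z: -174 − (-85) = -89

-89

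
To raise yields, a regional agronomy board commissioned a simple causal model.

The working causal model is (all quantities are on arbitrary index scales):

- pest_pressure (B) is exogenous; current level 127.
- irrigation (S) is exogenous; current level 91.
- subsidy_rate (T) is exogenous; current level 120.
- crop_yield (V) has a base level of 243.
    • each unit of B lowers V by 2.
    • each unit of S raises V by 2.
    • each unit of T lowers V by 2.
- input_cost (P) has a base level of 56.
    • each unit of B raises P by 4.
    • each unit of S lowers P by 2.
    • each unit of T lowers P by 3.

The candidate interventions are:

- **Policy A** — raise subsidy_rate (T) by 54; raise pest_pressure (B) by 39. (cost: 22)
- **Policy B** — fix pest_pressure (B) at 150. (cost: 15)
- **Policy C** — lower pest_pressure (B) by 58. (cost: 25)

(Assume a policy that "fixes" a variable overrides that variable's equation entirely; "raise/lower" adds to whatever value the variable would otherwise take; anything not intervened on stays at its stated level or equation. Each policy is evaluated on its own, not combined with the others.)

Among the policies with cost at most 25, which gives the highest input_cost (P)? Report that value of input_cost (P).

114

Policy A (T + 54, B + 39):
  B = 127 + 39 = 166
  S = 91
  T = 120 + 54 = 174
  P = 56 + 4·166 − 2·91 − 3·174 = 16
Policy B (B := 150):
  B = 150
  S = 91
  T = 120
  P = 56 + 4·150 − 2·91 − 3·120 = 114
Policy C (B − 58):
  B = 127 − 58 = 69
  S = 91
  T = 120
  P = 56 + 4·69 − 2·91 − 3·120 = -210
Comparing — Policy A: P=16, Policy B: P=114, Policy C: P=-210. Highest is 114 (Policy B).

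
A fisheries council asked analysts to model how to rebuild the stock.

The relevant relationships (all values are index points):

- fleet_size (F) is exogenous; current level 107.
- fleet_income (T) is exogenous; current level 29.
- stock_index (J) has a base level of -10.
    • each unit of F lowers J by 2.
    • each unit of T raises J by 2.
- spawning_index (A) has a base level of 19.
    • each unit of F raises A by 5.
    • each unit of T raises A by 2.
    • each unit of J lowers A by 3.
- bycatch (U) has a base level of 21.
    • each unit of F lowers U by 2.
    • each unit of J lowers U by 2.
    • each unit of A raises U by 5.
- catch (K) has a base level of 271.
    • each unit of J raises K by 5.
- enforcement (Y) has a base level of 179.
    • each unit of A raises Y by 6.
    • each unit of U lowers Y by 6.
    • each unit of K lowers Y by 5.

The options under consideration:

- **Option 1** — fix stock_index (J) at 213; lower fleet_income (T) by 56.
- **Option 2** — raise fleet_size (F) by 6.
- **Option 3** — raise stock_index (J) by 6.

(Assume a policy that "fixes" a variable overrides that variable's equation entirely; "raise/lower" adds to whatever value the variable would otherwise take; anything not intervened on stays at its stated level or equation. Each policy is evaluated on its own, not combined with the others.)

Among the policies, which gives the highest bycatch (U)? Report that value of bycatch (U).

Option 1 (J := 213, T − 56):
  F = 107
  T = 29 − 56 = -27
  J = 213
  A = 19 + 5·107 + 2·(-27) − 3·213 = -139
  U = 21 − 2·107 − 2·213 + 5·(-139) = -1314
Option 2 (F + 6):
  F = 107 + 6 = 113
  T = 29
  J = -10 − 2·113 + 2·29 = -178
  A = 19 + 5·113 + 2·29 − 3·(-178) = 1176
  U = 21 − 2·113 − 2·(-178) + 5·1176 = 6031
Option 3 (J + 6):
  F = 107
  T = 29
  J = -10 − 2·107 + 2·29 (+6 from intervention) = -160
  A = 19 + 5·107 + 2·29 − 3·(-160) = 1092
  U = 21 − 2·107 − 2·(-160) + 5·1092 = 5587
Comparing — Option 1: U=-1314, Option 2: U=6031, Option 3: U=5587. Highest is 6031 (Option 2).

6031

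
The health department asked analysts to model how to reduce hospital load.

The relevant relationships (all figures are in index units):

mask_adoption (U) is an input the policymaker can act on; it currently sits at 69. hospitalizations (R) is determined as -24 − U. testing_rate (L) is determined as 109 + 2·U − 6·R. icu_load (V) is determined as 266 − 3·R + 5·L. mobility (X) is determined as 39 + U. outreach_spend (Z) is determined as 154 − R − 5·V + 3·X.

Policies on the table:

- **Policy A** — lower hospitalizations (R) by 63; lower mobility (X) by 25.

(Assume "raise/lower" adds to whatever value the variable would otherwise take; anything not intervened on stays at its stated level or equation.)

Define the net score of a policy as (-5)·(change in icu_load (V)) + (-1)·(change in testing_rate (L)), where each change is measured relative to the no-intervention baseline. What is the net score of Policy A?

-10773

Baseline:
  U = 69
  R = -24 − 69 = -93
  L = 109 + 2·69 − 6·(-93) = 805
  V = 266 − 3·(-93) + 5·805 = 4570
Policy A (R − 63, X − 25):
  U = 69
  R = -24 − 69 (−63 from intervention) = -156
  L = 109 + 2·69 − 6·(-156) = 1183
  V = 266 − 3·(-156) + 5·1183 = 6649
ΔV = 6649 − 4570 = 2079; ΔL = 1183 − 805 = 378
Score = (-5)·2079 + (-1)·378 = -10773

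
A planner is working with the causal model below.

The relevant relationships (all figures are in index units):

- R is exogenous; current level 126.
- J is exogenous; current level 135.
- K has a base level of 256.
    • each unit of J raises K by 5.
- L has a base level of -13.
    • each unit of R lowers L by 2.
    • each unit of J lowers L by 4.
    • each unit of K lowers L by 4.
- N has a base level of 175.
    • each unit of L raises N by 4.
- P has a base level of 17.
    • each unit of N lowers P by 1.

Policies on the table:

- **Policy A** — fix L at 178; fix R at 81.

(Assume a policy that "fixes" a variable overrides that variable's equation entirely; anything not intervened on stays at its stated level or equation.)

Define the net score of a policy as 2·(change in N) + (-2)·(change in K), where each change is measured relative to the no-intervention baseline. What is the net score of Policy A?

37656

Baseline:
  R = 126
  J = 135
  K = 256 + 5·135 = 931
  L = -13 − 2·126 − 4·135 − 4·931 = -4529
  N = 175 + 4·(-4529) = -17941
Policy A (L := 178, R := 81):
  R = 81
  J = 135
  K = 256 + 5·135 = 931
  L = 178
  N = 175 + 4·178 = 887
ΔN = 887 − (-17941) = 18828; ΔK = 931 − 931 = 0
Score = 2·18828 + (-2)·0 = 37656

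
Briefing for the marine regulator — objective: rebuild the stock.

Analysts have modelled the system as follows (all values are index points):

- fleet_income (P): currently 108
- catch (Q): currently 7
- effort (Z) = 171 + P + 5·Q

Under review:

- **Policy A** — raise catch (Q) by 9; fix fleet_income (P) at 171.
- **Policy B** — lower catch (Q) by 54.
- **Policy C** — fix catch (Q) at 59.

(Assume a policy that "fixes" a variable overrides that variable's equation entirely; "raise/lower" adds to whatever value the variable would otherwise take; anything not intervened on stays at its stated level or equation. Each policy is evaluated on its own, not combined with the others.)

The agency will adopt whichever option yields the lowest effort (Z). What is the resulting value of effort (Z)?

Policy A (Q + 9, P := 171):
  P = 171
  Q = 7 + 9 = 16
  Z = 171 + 171 + 5·16 = 422
Policy B (Q − 54):
  P = 108
  Q = 7 − 54 = -47
  Z = 171 + 108 + 5·(-47) = 44
Policy C (Q := 59):
  P = 108
  Q = 59
  Z = 171 + 108 + 5·59 = 574
Comparing — Policy A: Z=422, Policy B: Z=44, Policy C: Z=574. Lowest is 44 (Policy B).

44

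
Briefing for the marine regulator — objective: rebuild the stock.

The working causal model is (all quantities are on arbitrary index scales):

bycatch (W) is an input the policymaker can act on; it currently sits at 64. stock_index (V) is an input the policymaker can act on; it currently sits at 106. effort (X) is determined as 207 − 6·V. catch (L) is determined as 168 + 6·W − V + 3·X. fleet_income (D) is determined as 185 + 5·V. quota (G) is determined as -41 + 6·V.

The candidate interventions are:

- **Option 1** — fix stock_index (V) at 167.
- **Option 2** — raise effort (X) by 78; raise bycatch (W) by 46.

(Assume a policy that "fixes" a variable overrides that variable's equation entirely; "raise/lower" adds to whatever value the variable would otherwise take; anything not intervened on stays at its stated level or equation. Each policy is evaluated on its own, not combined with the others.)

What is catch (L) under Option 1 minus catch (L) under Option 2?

Option 1 (V := 167):
  W = 64
  V = 167
  X = 207 − 6·167 = -795
  L = 168 + 6·64 − 167 + 3·(-795) = -2000
Option 2 (X + 78, W + 46):
  W = 64 + 46 = 110
  V = 106
  X = 207 − 6·106 (+78 from intervention) = -351
  L = 168 + 6·110 − 106 + 3·(-351) = -331
L: -2000 − (-331) = -1669

-1669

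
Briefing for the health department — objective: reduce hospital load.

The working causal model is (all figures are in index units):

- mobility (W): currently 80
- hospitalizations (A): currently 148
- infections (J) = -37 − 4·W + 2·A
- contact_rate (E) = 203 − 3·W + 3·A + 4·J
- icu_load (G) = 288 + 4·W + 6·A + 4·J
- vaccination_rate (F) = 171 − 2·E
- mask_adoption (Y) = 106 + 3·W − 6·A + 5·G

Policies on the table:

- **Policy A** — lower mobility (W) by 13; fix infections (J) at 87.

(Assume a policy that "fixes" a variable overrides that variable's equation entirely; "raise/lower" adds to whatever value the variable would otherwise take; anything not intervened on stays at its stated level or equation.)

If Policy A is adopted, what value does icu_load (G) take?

Policy A (W − 13, J := 87):
  W = 80 − 13 = 67
  A = 148
  J = 87
  G = 288 + 4·67 + 6·148 + 4·87 = 1792

1792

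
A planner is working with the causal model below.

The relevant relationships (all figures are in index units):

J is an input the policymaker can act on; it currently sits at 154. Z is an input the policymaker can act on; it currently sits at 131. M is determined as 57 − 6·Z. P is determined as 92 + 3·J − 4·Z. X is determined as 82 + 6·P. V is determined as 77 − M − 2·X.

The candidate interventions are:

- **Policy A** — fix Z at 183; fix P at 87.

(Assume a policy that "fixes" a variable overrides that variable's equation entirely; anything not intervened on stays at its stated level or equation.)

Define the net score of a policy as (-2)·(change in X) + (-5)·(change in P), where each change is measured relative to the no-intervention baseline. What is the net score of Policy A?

-969

Baseline:
  J = 154
  Z = 131
  P = 92 + 3·154 − 4·131 = 30
  X = 82 + 6·30 = 262
Policy A (Z := 183, P := 87):
  J = 154
  Z = 183
  P = 87
  X = 82 + 6·87 = 604
ΔX = 604 − 262 = 342; ΔP = 87 − 30 = 57
Score = (-2)·342 + (-5)·57 = -969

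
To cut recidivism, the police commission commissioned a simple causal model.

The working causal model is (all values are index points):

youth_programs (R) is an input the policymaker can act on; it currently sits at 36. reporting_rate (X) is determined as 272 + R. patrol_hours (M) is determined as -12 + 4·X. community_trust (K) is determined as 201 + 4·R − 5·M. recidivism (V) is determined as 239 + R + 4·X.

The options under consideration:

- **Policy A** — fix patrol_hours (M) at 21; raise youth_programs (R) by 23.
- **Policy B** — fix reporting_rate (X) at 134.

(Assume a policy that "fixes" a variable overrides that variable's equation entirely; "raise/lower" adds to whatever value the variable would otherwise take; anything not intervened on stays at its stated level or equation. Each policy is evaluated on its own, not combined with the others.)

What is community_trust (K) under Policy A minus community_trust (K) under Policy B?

Policy A (M := 21, R + 23):
  R = 36 + 23 = 59
  X = 272 + 59 = 331
  M = 21
  K = 201 + 4·59 − 5·21 = 332
Policy B (X := 134):
  R = 36
  X = 134
  M = -12 + 4·134 = 524
  K = 201 + 4·36 − 5·524 = -2275
K: 332 − (-2275) = 2607

2607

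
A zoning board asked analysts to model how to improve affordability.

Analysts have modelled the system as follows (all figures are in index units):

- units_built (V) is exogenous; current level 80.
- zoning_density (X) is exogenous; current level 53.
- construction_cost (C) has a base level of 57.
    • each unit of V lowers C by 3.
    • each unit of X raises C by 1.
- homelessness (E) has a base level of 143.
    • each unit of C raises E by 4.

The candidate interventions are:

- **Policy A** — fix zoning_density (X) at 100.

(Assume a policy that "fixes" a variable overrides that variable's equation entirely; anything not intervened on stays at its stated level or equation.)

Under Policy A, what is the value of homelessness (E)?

-189

Policy A (X := 100):
  V = 80
  X = 100
  C = 57 − 3·80 + 100 = -83
  E = 143 + 4·(-83) = -189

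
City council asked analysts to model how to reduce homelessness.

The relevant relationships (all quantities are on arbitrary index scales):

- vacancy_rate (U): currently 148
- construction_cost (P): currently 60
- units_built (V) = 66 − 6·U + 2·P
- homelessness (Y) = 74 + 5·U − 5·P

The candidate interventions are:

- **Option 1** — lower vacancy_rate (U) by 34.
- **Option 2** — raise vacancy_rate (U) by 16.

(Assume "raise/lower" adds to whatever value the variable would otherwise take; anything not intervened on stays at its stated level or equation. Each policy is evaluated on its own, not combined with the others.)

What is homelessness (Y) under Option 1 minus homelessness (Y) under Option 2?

-250

Option 1 (U − 34):
  U = 148 − 34 = 114
  P = 60
  Y = 74 + 5·114 − 5·60 = 344
Option 2 (U + 16):
  U = 148 + 16 = 164
  P = 60
  Y = 74 + 5·164 − 5·60 = 594
Y: 344 − 594 = -250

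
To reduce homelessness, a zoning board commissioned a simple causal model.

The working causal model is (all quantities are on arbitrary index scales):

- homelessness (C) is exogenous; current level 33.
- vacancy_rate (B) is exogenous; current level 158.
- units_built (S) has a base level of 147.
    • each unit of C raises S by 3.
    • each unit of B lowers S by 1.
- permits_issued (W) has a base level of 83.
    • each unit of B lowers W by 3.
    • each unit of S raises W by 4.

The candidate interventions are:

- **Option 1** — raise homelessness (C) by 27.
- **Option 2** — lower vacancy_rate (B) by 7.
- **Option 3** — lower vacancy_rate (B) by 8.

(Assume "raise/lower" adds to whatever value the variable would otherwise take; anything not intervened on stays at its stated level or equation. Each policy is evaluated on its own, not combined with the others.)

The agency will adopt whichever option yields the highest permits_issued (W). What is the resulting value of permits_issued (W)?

Option 1 (C + 27):
  C = 33 + 27 = 60
  B = 158
  S = 147 + 3·60 − 158 = 169
  W = 83 − 3·158 + 4·169 = 285
Option 2 (B − 7):
  C = 33
  B = 158 − 7 = 151
  S = 147 + 3·33 − 151 = 95
  W = 83 − 3·151 + 4·95 = 10
Option 3 (B − 8):
  C = 33
  B = 158 − 8 = 150
  S = 147 + 3·33 − 150 = 96
  W = 83 − 3·150 + 4·96 = 17
Comparing — Option 1: W=285, Option 2: W=10, Option 3: W=17. Highest is 285 (Option 1).

285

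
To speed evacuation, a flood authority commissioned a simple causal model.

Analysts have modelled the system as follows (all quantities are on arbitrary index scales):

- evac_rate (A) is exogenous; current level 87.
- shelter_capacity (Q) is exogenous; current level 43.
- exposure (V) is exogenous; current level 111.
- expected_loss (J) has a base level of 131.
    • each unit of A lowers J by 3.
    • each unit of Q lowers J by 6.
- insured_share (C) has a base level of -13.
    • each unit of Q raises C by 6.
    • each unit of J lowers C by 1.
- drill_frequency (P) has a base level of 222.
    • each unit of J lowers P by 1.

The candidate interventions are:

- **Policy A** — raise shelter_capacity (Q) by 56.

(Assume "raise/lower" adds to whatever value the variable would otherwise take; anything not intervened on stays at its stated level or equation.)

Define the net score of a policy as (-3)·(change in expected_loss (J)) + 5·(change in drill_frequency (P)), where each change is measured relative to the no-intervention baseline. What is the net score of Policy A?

2688

Baseline:
  A = 87
  Q = 43
  J = 131 − 3·87 − 6·43 = -388
  P = 222 − (-388) = 610
Policy A (Q + 56):
  A = 87
  Q = 43 + 56 = 99
  J = 131 − 3·87 − 6·99 = -724
  P = 222 − (-724) = 946
ΔJ = -724 − (-388) = -336; ΔP = 946 − 610 = 336
Score = (-3)·(-336) + 5·336 = 2688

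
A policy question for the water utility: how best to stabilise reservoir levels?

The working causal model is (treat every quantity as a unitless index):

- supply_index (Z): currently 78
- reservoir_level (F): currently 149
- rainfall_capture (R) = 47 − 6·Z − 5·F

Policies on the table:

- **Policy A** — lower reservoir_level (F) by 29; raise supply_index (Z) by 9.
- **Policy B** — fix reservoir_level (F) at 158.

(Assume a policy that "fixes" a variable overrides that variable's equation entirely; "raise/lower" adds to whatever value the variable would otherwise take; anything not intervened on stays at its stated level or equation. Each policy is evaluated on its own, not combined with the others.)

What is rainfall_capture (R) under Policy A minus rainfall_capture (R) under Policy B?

Policy A (F − 29, Z + 9):
  Z = 78 + 9 = 87
  F = 149 − 29 = 120
  R = 47 − 6·87 − 5·120 = -1075
Policy B (F := 158):
  Z = 78
  F = 158
  R = 47 − 6·78 − 5·158 = -1211
R: -1075 − (-1211) = 136

136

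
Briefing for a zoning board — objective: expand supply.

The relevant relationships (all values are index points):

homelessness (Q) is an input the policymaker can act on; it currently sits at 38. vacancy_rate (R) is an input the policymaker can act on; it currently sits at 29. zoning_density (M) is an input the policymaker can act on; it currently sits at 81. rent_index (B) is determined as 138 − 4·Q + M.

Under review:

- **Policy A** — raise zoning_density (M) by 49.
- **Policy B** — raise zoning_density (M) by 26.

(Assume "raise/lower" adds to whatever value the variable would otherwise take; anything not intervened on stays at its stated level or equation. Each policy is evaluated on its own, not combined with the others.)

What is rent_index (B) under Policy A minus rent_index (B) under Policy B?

23

Policy A (M + 49):
  Q = 38
  M = 81 + 49 = 130
  B = 138 − 4·38 + 130 = 116
Policy B (M + 26):
  Q = 38
  M = 81 + 26 = 107
  B = 138 − 4·38 + 107 = 93
B: 116 − 93 = 23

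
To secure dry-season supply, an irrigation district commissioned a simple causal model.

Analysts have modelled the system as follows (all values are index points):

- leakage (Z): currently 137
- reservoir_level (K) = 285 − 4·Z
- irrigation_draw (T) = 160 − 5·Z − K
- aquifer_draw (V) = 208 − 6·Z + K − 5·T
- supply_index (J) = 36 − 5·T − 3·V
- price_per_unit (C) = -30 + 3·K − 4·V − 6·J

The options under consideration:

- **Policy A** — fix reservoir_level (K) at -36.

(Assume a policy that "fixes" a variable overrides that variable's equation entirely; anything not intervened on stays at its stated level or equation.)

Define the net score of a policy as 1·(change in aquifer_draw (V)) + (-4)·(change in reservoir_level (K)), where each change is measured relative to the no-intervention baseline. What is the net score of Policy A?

454

Baseline:
  Z = 137
  K = 285 − 4·137 = -263
  T = 160 − 5·137 − (-263) = -262
  V = 208 − 6·137 + (-263) − 5·(-262) = 433
Policy A (K := -36):
  Z = 137
  K = -36
  T = 160 − 5·137 − (-36) = -489
  V = 208 − 6·137 + (-36) − 5·(-489) = 1795
ΔV = 1795 − 433 = 1362; ΔK = -36 − (-263) = 227
Score = 1·1362 + (-4)·227 = 454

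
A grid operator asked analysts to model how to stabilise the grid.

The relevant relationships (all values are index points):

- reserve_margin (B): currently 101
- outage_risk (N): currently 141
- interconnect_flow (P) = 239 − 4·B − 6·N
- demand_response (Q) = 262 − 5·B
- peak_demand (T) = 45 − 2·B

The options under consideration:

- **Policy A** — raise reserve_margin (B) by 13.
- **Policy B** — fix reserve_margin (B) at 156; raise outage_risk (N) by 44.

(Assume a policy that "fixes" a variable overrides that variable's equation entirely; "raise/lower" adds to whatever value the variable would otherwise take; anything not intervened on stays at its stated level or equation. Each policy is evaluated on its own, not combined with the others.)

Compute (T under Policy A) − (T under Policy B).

Policy A (B + 13):
  B = 101 + 13 = 114
  T = 45 − 2·114 = -183
Policy B (B := 156, N + 44):
  B = 156
  T = 45 − 2·156 = -267
T: -183 − (-267) = 84

84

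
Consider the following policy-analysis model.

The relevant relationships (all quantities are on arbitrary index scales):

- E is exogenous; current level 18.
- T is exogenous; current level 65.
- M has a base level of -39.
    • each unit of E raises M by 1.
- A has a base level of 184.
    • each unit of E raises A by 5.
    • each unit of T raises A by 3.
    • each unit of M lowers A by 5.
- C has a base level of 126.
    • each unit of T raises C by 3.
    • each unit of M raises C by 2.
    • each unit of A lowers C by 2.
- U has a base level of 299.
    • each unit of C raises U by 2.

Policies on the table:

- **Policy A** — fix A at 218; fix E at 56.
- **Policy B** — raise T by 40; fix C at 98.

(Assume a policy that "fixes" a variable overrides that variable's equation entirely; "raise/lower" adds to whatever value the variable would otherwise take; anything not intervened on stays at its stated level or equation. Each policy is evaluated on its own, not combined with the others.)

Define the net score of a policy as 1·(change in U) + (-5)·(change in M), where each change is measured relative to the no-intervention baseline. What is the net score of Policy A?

Baseline:
  E = 18
  T = 65
  M = -39 + 18 = -21
  A = 184 + 5·18 + 3·65 − 5·(-21) = 574
  C = 126 + 3·65 + 2·(-21) − 2·574 = -869
  U = 299 + 2·(-869) = -1439
Policy A (A := 218, E := 56):
  E = 56
  T = 65
  M = -39 + 56 = 17
  A = 218
  C = 126 + 3·65 + 2·17 − 2·218 = -81
  U = 299 + 2·(-81) = 137
ΔU = 137 − (-1439) = 1576; ΔM = 17 − (-21) = 38
Score = 1·1576 + (-5)·38 = 1386

1386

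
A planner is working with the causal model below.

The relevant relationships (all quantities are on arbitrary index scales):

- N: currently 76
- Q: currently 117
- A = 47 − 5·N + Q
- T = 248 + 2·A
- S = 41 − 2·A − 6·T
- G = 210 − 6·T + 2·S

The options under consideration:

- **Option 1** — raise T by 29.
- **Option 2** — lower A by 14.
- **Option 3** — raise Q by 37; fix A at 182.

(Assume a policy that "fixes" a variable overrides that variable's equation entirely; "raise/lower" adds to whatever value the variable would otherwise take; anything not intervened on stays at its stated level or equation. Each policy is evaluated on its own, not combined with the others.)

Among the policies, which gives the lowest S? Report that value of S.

Option 1 (T + 29):
  N = 76
  Q = 117
  A = 47 − 5·76 + 117 = -216
  T = 248 + 2·(-216) (+29 from intervention) = -155
  S = 41 − 2·(-216) − 6·(-155) = 1403
Option 2 (A − 14):
  N = 76
  Q = 117
  A = 47 − 5·76 + 117 (−14 from intervention) = -230
  T = 248 + 2·(-230) = -212
  S = 41 − 2·(-230) − 6·(-212) = 1773
Option 3 (Q + 37, A := 182):
  N = 76
  Q = 117 + 37 = 154
  A = 182
  T = 248 + 2·182 = 612
  S = 41 − 2·182 − 6·612 = -3995
Comparing — Option 1: S=1403, Option 2: S=1773, Option 3: S=-3995. Lowest is -3995 (Option 3).

-3995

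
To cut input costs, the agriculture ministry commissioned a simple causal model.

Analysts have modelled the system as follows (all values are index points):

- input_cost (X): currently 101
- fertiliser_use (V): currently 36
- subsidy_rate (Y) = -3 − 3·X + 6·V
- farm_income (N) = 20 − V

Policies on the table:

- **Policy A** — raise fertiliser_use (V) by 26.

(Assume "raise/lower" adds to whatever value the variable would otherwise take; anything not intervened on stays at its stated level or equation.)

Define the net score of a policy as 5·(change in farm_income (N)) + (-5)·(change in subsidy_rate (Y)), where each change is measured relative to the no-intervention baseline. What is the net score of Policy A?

-910

Baseline:
  X = 101
  V = 36
  Y = -3 − 3·101 + 6·36 = -90
  N = 20 − 36 = -16
Policy A (V + 26):
  X = 101
  V = 36 + 26 = 62
  Y = -3 − 3·101 + 6·62 = 66
  N = 20 − 62 = -42
ΔN = -42 − (-16) = -26; ΔY = 66 − (-90) = 156
Score = 5·(-26) + (-5)·156 = -910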